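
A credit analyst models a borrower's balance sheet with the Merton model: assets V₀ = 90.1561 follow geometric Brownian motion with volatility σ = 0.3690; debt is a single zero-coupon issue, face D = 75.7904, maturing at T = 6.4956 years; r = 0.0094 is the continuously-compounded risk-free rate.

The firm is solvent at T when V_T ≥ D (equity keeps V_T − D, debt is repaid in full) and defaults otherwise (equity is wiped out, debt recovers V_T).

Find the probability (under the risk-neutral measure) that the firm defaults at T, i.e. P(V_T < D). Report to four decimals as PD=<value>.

d₁ = [ln(V₀/D) + (r + σ²/2)T] / (σ√T)
   = [ln(90.1561/75.7904) + (0.0094 + 0.5·0.3690²)·6.4956] / (0.3690·√6.4956)
   = [0.173571 + 0.503282] / 0.940451 = 0.719712
d₂ = d₁ − σ√T = 0.719712 − 0.940451 = -0.220739
risk-neutral PD = N(−d₂) = N(0.220739) = 0.587352

PD=0.5874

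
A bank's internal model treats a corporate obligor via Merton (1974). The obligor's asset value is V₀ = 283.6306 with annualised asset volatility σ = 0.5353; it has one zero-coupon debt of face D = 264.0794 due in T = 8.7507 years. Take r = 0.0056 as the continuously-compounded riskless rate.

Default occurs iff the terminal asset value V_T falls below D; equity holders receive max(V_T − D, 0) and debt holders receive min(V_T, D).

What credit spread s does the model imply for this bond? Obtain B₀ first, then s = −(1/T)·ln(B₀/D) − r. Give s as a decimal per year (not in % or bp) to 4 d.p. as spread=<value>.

spread=0.0901

d₁ = [ln(V₀/D) + (r + σ²/2)T] / (σ√T)
   = [ln(283.6306/264.0794) + (0.0056 + 0.5·0.5353²)·8.7507] / (0.5353·√8.7507)
   = [0.071423 + 1.302743] / 1.583502 = 0.867802
d₂ = d₁ − σ√T = 0.867802 − 1.583502 = -0.715700
N(d₁) = 0.807249,  N(d₂) = 0.237088,  e^(−rT) = 0.952177
E₀ = V₀·N(d₁) − D·e^(−rT)·N(d₂)
   = 283.6306·0.807249 − 264.0794·0.952177·0.237088 = 169.344463
B₀ = V₀ − E₀ = 283.6306 − 169.344463 = 114.286137
spread = −(1/T)·ln(B₀/D) − r = −(1/8.7507)·ln(114.286137/264.0794) − 0.0056 = 0.09011172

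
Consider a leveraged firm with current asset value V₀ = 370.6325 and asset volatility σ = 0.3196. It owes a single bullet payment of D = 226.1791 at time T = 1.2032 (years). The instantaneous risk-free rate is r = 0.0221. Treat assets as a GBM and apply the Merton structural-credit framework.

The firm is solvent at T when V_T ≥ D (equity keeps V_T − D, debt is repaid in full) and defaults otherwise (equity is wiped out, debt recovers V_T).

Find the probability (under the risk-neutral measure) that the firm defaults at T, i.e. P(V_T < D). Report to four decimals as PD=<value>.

d₁ = [ln(V₀/D) + (r + σ²/2)T] / (σ√T)
   = [ln(370.6325/226.1791) + (0.0221 + 0.5·0.3196²)·1.2032] / (0.3196·√1.2032)
   = [0.493884 + 0.088041] / 0.350571 = 1.659935
d₂ = d₁ − σ√T = 1.659935 − 0.350571 = 1.309364
risk-neutral PD = N(−d₂) = N(-1.309364) = 0.095206

PD=0.0952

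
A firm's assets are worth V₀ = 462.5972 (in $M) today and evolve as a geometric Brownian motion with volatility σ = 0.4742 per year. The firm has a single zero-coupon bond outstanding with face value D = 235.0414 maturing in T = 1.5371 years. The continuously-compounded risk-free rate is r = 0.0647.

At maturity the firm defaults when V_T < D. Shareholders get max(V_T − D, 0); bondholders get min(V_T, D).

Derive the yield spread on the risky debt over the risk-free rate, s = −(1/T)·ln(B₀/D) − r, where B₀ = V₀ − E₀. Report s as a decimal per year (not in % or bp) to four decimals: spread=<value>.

spread=0.0243

d₁ = [ln(V₀/D) + (r + σ²/2)T] / (σ√T)
   = [ln(462.5972/235.0414) + (0.0647 + 0.5·0.4742²)·1.5371] / (0.4742·√1.5371)
   = [0.677095 + 0.272271] / 0.587912 = 1.614808
d₂ = d₁ − σ√T = 1.614808 − 0.587912 = 1.026896
N(d₁) = 0.946824,  N(d₂) = 0.847765,  e^(−rT) = 0.905335
E₀ = V₀·N(d₁) − D·e^(−rT)·N(d₂)
   = 462.5972·0.946824 − 235.0414·0.905335·0.847765 = 257.601113
B₀ = V₀ − E₀ = 462.5972 − 257.601113 = 204.996087
spread = −(1/T)·ln(B₀/D) − r = −(1/1.5371)·ln(204.996087/235.0414) − 0.0647 = 0.02427975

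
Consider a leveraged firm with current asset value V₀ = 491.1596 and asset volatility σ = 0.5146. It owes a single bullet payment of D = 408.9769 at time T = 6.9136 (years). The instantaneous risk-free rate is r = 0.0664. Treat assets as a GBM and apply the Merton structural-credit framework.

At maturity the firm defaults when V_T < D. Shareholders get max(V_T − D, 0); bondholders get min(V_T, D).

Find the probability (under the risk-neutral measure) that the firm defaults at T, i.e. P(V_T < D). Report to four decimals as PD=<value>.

d₁ = [ln(V₀/D) + (r + σ²/2)T] / (σ√T)
   = [ln(491.1596/408.9769) + (0.0664 + 0.5·0.5146²)·6.9136] / (0.5146·√6.9136)
   = [0.183110 + 1.374469] / 1.353075 = 1.151141
d₂ = d₁ − σ√T = 1.151141 − 1.353075 = -0.201935
risk-neutral PD = N(−d₂) = N(0.201935) = 0.580016

PD=0.5800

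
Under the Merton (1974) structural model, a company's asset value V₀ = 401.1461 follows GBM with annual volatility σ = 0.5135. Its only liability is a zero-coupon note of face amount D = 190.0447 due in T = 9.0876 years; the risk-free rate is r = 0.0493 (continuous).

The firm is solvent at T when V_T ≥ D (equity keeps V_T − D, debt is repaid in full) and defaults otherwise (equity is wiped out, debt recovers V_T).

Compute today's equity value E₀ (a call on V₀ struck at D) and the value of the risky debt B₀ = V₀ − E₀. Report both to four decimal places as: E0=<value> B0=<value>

d₁ = [ln(V₀/D) + (r + σ²/2)T] / (σ√T)
   = [ln(401.1461/190.0447) + (0.0493 + 0.5·0.5135²)·9.0876] / (0.5135·√9.0876)
   = [0.747066 + 1.646138] / 1.547979 = 1.546019
d₂ = d₁ − σ√T = 1.546019 − 1.547979 = -0.001960
N(d₁) = 0.938950,  N(d₂) = 0.499218,  e^(−rT) = 0.638893
E₀ = V₀·N(d₁) − D·e^(−rT)·N(d₂)
   = 401.1461·0.938950 − 190.0447·0.638893·0.499218 = 316.041982
B₀ = V₀ − E₀ = 401.1461 − 316.041982 = 85.104118

E0=316.0420 B0=85.1041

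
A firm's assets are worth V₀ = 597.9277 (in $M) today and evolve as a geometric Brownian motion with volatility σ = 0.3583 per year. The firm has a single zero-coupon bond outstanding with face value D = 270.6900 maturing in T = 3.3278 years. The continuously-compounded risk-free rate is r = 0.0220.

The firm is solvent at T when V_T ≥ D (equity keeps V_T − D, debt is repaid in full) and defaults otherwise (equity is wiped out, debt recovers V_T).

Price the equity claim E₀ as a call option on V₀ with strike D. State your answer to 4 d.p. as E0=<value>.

E0=356.9023

d₁ = [ln(V₀/D) + (r + σ²/2)T] / (σ√T)
   = [ln(597.9277/270.6900) + (0.0220 + 0.5·0.3583²)·3.3278] / (0.3583·√3.3278)
   = [0.792496 + 0.286821] / 0.653620 = 1.651291
d₂ = d₁ − σ√T = 1.651291 − 0.653620 = 0.997671
N(d₁) = 0.950660,  N(d₂) = 0.840780,  e^(−rT) = 0.929404
E₀ = V₀·N(d₁) − D·e^(−rT)·N(d₂)
   = 597.9277·0.950660 − 270.6900·0.929404·0.840780 = 356.902292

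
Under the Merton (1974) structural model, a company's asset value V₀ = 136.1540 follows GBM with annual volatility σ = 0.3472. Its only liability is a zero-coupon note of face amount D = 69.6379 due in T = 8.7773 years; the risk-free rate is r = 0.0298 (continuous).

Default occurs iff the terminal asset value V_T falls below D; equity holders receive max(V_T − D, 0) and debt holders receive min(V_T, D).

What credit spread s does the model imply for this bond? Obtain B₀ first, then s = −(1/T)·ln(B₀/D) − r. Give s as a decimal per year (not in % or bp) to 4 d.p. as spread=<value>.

spread=0.0185

d₁ = [ln(V₀/D) + (r + σ²/2)T] / (σ√T)
   = [ln(136.1540/69.6379) + (0.0298 + 0.5·0.3472²)·8.7773] / (0.3472·√8.7773)
   = [0.670478 + 0.790606] / 1.028632 = 1.420414
d₂ = d₁ − σ√T = 1.420414 − 1.028632 = 0.391781
N(d₁) = 0.922256,  N(d₂) = 0.652390,  e^(−rT) = 0.769847
E₀ = V₀·N(d₁) − D·e^(−rT)·N(d₂)
   = 136.1540·0.922256 − 69.6379·0.769847·0.652390 = 90.593916
B₀ = V₀ − E₀ = 136.1540 − 90.593916 = 45.560084
spread = −(1/T)·ln(B₀/D) − r = −(1/8.7773)·ln(45.560084/69.6379) − 0.0298 = 0.01853798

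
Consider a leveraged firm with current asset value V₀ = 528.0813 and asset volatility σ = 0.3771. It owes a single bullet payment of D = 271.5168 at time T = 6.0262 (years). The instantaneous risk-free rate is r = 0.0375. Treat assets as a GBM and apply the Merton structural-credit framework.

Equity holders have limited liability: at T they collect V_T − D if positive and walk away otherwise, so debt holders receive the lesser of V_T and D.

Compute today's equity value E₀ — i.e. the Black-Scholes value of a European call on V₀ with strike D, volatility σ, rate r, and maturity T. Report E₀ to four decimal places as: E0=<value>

d₁ = [ln(V₀/D) + (r + σ²/2)T] / (σ√T)
   = [ln(528.0813/271.5168) + (0.0375 + 0.5·0.3771²)·6.0262] / (0.3771·√6.0262)
   = [0.665226 + 0.654459] / 0.925717 = 1.425581
d₂ = d₁ − σ√T = 1.425581 − 0.925717 = 0.499864
N(d₁) = 0.923005,  N(d₂) = 0.691415,  e^(−rT) = 0.797732
E₀ = V₀·N(d₁) − D·e^(−rT)·N(d₂)
   = 528.0813·0.923005 − 271.5168·0.797732·0.691415 = 337.663092

E0=337.6631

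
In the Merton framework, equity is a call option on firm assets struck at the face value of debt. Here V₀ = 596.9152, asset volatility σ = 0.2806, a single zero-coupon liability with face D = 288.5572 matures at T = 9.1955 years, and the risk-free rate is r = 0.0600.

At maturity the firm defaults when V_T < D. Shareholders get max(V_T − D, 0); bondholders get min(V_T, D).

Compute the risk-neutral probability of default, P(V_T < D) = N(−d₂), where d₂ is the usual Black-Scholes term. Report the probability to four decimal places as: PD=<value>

d₁ = [ln(V₀/D) + (r + σ²/2)T] / (σ√T)
   = [ln(596.9152/288.5572) + (0.0600 + 0.5·0.2806²)·9.1955] / (0.2806·√9.1955)
   = [0.726882 + 0.913740] / 0.850894 = 1.928116
d₂ = d₁ − σ√T = 1.928116 − 0.850894 = 1.077222
risk-neutral PD = N(−d₂) = N(-1.077222) = 0.140691

PD=0.1407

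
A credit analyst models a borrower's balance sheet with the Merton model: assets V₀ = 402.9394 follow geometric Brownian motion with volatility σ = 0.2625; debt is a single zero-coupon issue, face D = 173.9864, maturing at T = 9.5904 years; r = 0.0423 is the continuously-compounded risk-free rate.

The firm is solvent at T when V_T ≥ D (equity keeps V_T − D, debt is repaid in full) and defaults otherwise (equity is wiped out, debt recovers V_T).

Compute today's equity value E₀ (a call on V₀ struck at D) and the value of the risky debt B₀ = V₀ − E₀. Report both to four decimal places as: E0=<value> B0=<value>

d₁ = [ln(V₀/D) + (r + σ²/2)T] / (σ√T)
   = [ln(402.9394/173.9864) + (0.0423 + 0.5·0.2625²)·9.5904] / (0.2625·√9.5904)
   = [0.839809 + 0.736093] / 0.812920 = 1.938570
d₂ = d₁ − σ√T = 1.938570 − 0.812920 = 1.125651
N(d₁) = 0.973723,  N(d₂) = 0.869843,  e^(−rT) = 0.666527
E₀ = V₀·N(d₁) − D·e^(−rT)·N(d₂)
   = 402.9394·0.973723 − 173.9864·0.666527·0.869843 = 291.478558
B₀ = V₀ − E₀ = 402.9394 − 291.478558 = 111.460842

E0=291.4786 B0=111.4608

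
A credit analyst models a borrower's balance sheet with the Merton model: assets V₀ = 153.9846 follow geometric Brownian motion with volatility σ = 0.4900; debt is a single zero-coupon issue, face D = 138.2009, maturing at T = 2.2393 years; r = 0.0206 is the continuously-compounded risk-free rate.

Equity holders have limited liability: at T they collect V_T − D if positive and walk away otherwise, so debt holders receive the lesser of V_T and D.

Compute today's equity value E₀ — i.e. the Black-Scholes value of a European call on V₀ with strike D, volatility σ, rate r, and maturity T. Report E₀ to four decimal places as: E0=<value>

E0=52.7733

d₁ = [ln(V₀/D) + (r + σ²/2)T] / (σ√T)
   = [ln(153.9846/138.2009) + (0.0206 + 0.5·0.4900²)·2.2393] / (0.4900·√2.2393)
   = [0.108144 + 0.314958] / 0.733250 = 0.577022
d₂ = d₁ − σ√T = 0.577022 − 0.733250 = -0.156228
N(d₁) = 0.718038,  N(d₂) = 0.437927,  e^(−rT) = 0.954918
E₀ = V₀·N(d₁) − D·e^(−rT)·N(d₂)
   = 153.9846·0.718038 − 138.2009·0.954918·0.437927 = 52.773337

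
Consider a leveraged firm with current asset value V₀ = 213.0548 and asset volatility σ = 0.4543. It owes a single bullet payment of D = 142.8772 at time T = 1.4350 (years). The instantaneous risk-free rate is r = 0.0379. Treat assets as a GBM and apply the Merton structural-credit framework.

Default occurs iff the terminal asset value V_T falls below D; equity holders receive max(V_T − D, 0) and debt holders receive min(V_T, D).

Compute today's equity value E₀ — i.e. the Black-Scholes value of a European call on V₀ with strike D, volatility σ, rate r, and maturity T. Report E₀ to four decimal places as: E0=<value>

E0=87.9667

d₁ = [ln(V₀/D) + (r + σ²/2)T] / (σ√T)
   = [ln(213.0548/142.8772) + (0.0379 + 0.5·0.4543²)·1.4350] / (0.4543·√1.4350)
   = [0.399564 + 0.202470] / 0.544213 = 1.106248
d₂ = d₁ − σ√T = 1.106248 − 0.544213 = 0.562035
N(d₁) = 0.865690,  N(d₂) = 0.712954,  e^(−rT) = 0.947066
E₀ = V₀·N(d₁) − D·e^(−rT)·N(d₂)
   = 213.0548·0.865690 − 142.8772·0.947066·0.712954 = 87.966739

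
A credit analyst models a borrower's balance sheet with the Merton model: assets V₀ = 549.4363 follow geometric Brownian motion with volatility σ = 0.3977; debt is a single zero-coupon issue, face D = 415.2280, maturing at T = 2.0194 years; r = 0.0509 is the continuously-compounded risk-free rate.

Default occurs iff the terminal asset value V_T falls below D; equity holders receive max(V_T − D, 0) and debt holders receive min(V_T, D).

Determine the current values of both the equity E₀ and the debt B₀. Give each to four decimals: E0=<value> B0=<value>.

E0=211.9874 B0=337.4489

d₁ = [ln(V₀/D) + (r + σ²/2)T] / (σ√T)
   = [ln(549.4363/415.2280) + (0.0509 + 0.5·0.3977²)·2.0194] / (0.3977·√2.0194)
   = [0.280065 + 0.262487] / 0.565154 = 0.960007
d₂ = d₁ − σ√T = 0.960007 − 0.565154 = 0.394854
N(d₁) = 0.831474,  N(d₂) = 0.653525,  e^(−rT) = 0.902319
E₀ = V₀·N(d₁) − D·e^(−rT)·N(d₂)
   = 549.4363·0.831474 − 415.2280·0.902319·0.653525 = 211.987428
B₀ = V₀ − E₀ = 549.4363 − 211.987428 = 337.448872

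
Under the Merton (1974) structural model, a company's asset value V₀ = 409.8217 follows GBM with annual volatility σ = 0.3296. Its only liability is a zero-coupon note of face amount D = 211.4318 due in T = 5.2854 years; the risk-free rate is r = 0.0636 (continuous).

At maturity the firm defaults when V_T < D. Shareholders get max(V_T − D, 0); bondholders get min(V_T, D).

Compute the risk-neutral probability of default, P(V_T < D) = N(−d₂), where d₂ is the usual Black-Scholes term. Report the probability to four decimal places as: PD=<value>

d₁ = [ln(V₀/D) + (r + σ²/2)T] / (σ√T)
   = [ln(409.8217/211.4318) + (0.0636 + 0.5·0.3296²)·5.2854] / (0.3296·√5.2854)
   = [0.661820 + 0.623244] / 0.757750 = 1.695894
d₂ = d₁ − σ√T = 1.695894 − 0.757750 = 0.938143
risk-neutral PD = N(−d₂) = N(-0.938143) = 0.174085

PD=0.1741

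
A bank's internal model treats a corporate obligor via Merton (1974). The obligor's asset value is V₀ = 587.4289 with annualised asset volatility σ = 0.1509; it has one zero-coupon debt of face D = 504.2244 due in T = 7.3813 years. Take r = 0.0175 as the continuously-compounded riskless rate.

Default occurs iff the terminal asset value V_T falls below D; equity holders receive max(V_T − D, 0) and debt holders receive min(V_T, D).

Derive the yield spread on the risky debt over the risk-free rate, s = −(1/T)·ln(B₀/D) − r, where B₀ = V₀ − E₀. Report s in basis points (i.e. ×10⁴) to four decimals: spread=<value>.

d₁ = [ln(V₀/D) + (r + σ²/2)T] / (σ√T)
   = [ln(587.4289/504.2244) + (0.0175 + 0.5·0.1509²)·7.3813] / (0.1509·√7.3813)
   = [0.152734 + 0.213212] / 0.409973 = 0.892608
d₂ = d₁ − σ√T = 0.892608 − 0.409973 = 0.482635
N(d₁) = 0.813967,  N(d₂) = 0.685323,  e^(−rT) = 0.878822
E₀ = V₀·N(d₁) − D·e^(−rT)·N(d₂)
   = 587.4289·0.813967 − 504.2244·0.878822·0.685323 = 174.464902
B₀ = V₀ − E₀ = 587.4289 − 174.464902 = 412.963998
spread = −(1/T)·ln(B₀/D) − r = −(1/7.3813)·ln(412.963998/504.2244) − 0.0175 = 0.00954957
in basis points: 0.00954957 × 10⁴ = 95.4957 bp

spread=95.4957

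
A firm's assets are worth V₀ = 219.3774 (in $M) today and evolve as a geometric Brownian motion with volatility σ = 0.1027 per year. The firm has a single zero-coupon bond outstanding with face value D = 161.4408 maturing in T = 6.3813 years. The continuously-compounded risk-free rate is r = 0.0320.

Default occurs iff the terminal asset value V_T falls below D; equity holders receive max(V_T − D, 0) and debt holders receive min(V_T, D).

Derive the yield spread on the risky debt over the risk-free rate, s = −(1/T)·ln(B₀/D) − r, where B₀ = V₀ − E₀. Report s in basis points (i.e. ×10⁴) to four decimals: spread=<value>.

d₁ = [ln(V₀/D) + (r + σ²/2)T] / (σ√T)
   = [ln(219.3774/161.4408) + (0.0320 + 0.5·0.1027²)·6.3813] / (0.1027·√6.3813)
   = [0.306655 + 0.237854] / 0.259433 = 2.098845
d₂ = d₁ − σ√T = 2.098845 − 0.259433 = 1.839412
N(d₁) = 0.982085,  N(d₂) = 0.967073,  e^(−rT) = 0.815298
E₀ = V₀·N(d₁) − D·e^(−rT)·N(d₂)
   = 219.3774·0.982085 − 161.4408·0.815298·0.967073 = 88.158800
B₀ = V₀ − E₀ = 219.3774 − 88.158800 = 131.218600
spread = −(1/T)·ln(B₀/D) − r = −(1/6.3813)·ln(131.218600/161.4408) − 0.0320 = 0.00048145
in basis points: 0.00048145 × 10⁴ = 4.8145 bp

spread=4.8145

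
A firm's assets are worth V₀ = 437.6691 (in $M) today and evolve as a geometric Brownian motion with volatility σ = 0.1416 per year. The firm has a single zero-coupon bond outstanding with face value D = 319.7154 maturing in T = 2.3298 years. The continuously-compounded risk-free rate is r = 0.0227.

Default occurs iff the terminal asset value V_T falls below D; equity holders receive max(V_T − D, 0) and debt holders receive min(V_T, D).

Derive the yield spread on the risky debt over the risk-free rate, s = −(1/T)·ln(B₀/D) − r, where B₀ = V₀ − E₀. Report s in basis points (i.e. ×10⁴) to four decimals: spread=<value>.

spread=20.4580

d₁ = [ln(V₀/D) + (r + σ²/2)T] / (σ√T)
   = [ln(437.6691/319.7154) + (0.0227 + 0.5·0.1416²)·2.3298] / (0.1416·√2.3298)
   = [0.314032 + 0.076243] / 0.216134 = 1.805712
d₂ = d₁ − σ√T = 1.805712 − 0.216134 = 1.589578
N(d₁) = 0.964518,  N(d₂) = 0.944035,  e^(−rT) = 0.948488
E₀ = V₀·N(d₁) − D·e^(−rT)·N(d₂)
   = 437.6691·0.964518 − 319.7154·0.948488·0.944035 = 135.864901
B₀ = V₀ − E₀ = 437.6691 − 135.864901 = 301.804199
spread = −(1/T)·ln(B₀/D) − r = −(1/2.3298)·ln(301.804199/319.7154) − 0.0227 = 0.00204580
in basis points: 0.00204580 × 10⁴ = 20.4580 bp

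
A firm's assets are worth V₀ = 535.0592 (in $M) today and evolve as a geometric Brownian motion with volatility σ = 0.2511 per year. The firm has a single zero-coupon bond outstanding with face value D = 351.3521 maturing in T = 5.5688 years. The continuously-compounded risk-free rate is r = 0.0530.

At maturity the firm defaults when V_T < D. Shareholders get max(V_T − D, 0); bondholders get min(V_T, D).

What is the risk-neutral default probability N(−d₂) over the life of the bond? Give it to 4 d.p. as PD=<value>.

d₁ = [ln(V₀/D) + (r + σ²/2)T] / (σ√T)
   = [ln(535.0592/351.3521) + (0.0530 + 0.5·0.2511²)·5.5688] / (0.2511·√5.5688)
   = [0.420589 + 0.470706] / 0.592553 = 1.504159
d₂ = d₁ − σ√T = 1.504159 − 0.592553 = 0.911606
risk-neutral PD = N(−d₂) = N(-0.911606) = 0.180988

PD=0.1810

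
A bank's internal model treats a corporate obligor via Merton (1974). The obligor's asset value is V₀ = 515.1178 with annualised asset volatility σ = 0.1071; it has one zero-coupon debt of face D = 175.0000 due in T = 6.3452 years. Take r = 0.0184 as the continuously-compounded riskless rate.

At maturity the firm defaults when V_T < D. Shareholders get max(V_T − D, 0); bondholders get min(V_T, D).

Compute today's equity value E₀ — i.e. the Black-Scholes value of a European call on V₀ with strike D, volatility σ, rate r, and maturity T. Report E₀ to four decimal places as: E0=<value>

d₁ = [ln(V₀/D) + (r + σ²/2)T] / (σ√T)
   = [ln(515.1178/175.0000) + (0.0184 + 0.5·0.1071²)·6.3452] / (0.1071·√6.3452)
   = [1.079610 + 0.153143] / 0.269781 = 4.569448
d₂ = d₁ − σ√T = 4.569448 − 0.269781 = 4.299666
N(d₁) = 0.999998,  N(d₂) = 0.999991,  e^(−rT) = 0.889806
E₀ = V₀·N(d₁) − D·e^(−rT)·N(d₂)
   = 515.1178·0.999998 − 175.0000·0.889806·0.999991 = 359.401801

E0=359.4018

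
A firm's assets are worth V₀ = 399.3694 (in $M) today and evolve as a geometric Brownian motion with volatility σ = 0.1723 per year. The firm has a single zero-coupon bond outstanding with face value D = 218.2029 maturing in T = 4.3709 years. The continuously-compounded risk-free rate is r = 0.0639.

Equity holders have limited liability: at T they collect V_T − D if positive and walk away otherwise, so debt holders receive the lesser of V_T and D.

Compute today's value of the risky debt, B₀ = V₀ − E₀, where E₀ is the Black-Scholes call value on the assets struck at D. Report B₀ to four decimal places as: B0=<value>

d₁ = [ln(V₀/D) + (r + σ²/2)T] / (σ√T)
   = [ln(399.3694/218.2029) + (0.0639 + 0.5·0.1723²)·4.3709] / (0.1723·√4.3709)
   = [0.604461 + 0.344181] / 0.360222 = 2.633490
d₂ = d₁ − σ√T = 2.633490 − 0.360222 = 2.273267
N(d₁) = 0.995774,  N(d₂) = 0.988495,  e^(−rT) = 0.756313
E₀ = V₀·N(d₁) − D·e^(−rT)·N(d₂)
   = 399.3694·0.995774 − 218.2029·0.756313·0.988495 = 234.550888
B₀ = V₀ − E₀ = 399.3694 − 234.550888 = 164.818512

B0=164.8185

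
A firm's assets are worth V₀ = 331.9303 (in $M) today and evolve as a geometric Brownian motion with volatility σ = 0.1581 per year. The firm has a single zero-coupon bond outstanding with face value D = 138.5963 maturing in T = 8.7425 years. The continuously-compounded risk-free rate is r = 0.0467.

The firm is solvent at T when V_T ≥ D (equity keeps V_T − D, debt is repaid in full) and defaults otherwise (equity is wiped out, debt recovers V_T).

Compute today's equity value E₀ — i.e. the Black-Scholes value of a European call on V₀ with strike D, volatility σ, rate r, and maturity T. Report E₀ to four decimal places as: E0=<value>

d₁ = [ln(V₀/D) + (r + σ²/2)T] / (σ√T)
   = [ln(331.9303/138.5963) + (0.0467 + 0.5·0.1581²)·8.7425] / (0.1581·√8.7425)
   = [0.873360 + 0.517537] / 0.467466 = 2.975398
d₂ = d₁ − σ√T = 2.975398 − 0.467466 = 2.507933
N(d₁) = 0.998537,  N(d₂) = 0.993928,  e^(−rT) = 0.664796
E₀ = V₀·N(d₁) − D·e^(−rT)·N(d₂)
   = 331.9303·0.998537 − 138.5963·0.664796·0.993928 = 239.865841

E0=239.8658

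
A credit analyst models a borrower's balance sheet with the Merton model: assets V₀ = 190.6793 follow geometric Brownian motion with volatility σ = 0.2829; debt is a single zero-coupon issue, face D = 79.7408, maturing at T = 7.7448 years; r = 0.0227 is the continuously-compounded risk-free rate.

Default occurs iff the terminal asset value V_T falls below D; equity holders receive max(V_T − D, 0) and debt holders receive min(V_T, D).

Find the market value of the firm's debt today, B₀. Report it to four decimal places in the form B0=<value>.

B0=63.2925

d₁ = [ln(V₀/D) + (r + σ²/2)T] / (σ√T)
   = [ln(190.6793/79.7408) + (0.0227 + 0.5·0.2829²)·7.7448] / (0.2829·√7.7448)
   = [0.871812 + 0.485724] / 0.787296 = 1.724302
d₂ = d₁ − σ√T = 1.724302 − 0.787296 = 0.937006
N(d₁) = 0.957673,  N(d₂) = 0.825622,  e^(−rT) = 0.838780
E₀ = V₀·N(d₁) − D·e^(−rT)·N(d₂)
   = 190.6793·0.957673 − 79.7408·0.838780·0.825622 = 127.386753
B₀ = V₀ − E₀ = 190.6793 − 127.386753 = 63.292547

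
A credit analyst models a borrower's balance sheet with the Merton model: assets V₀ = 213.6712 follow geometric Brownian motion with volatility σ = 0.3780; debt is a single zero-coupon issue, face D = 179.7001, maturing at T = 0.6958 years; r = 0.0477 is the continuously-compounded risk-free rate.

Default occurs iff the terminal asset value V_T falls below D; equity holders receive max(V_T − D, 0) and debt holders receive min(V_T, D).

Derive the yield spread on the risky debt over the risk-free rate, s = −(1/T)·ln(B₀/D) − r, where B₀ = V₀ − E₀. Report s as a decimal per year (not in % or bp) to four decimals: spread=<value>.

d₁ = [ln(V₀/D) + (r + σ²/2)T] / (σ√T)
   = [ln(213.6712/179.7001) + (0.0477 + 0.5·0.3780²)·0.6958] / (0.3780·√0.6958)
   = [0.173149 + 0.082899] / 0.315307 = 0.812059
d₂ = d₁ − σ√T = 0.812059 − 0.315307 = 0.496751
N(d₁) = 0.791621,  N(d₂) = 0.690318,  e^(−rT) = 0.967355
E₀ = V₀·N(d₁) − D·e^(−rT)·N(d₂)
   = 213.6712·0.791621 − 179.7001·0.967355·0.690318 = 49.146042
B₀ = V₀ − E₀ = 213.6712 − 49.146042 = 164.525158
spread = −(1/T)·ln(B₀/D) − r = −(1/0.6958)·ln(164.525158/179.7001) − 0.0477 = 0.07909773

spread=0.0791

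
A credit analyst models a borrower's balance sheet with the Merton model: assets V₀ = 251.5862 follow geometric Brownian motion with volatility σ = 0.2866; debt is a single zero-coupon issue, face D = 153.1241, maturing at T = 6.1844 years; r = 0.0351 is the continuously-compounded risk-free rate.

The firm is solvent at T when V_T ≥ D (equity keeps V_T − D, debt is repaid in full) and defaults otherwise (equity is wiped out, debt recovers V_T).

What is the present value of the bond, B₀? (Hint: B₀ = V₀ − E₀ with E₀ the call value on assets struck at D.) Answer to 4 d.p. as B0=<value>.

d₁ = [ln(V₀/D) + (r + σ²/2)T] / (σ√T)
   = [ln(251.5862/153.1241) + (0.0351 + 0.5·0.2866²)·6.1844] / (0.2866·√6.1844)
   = [0.496537 + 0.471064] / 0.712730 = 1.357599
d₂ = d₁ − σ√T = 1.357599 − 0.712730 = 0.644869
N(d₁) = 0.912705,  N(d₂) = 0.740494,  e^(−rT) = 0.804872
E₀ = V₀·N(d₁) − D·e^(−rT)·N(d₂)
   = 251.5862·0.912705 − 153.1241·0.804872·0.740494 = 138.361495
B₀ = V₀ − E₀ = 251.5862 − 138.361495 = 113.224705

B0=113.2247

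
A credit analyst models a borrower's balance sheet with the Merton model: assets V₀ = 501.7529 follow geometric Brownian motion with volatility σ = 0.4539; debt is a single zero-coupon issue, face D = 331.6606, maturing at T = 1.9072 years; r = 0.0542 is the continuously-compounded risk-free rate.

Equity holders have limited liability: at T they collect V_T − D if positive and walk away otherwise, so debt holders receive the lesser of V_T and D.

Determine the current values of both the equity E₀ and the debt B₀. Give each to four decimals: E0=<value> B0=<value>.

E0=229.7686 B0=271.9843

d₁ = [ln(V₀/D) + (r + σ²/2)T] / (σ√T)
   = [ln(501.7529/331.6606) + (0.0542 + 0.5·0.4539²)·1.9072] / (0.4539·√1.9072)
   = [0.413996 + 0.299836] / 0.626842 = 1.138774
d₂ = d₁ − σ√T = 1.138774 − 0.626842 = 0.511931
N(d₁) = 0.872601,  N(d₂) = 0.695650,  e^(−rT) = 0.901793
E₀ = V₀·N(d₁) − D·e^(−rT)·N(d₂)
   = 501.7529·0.872601 − 331.6606·0.901793·0.695650 = 229.768634
B₀ = V₀ − E₀ = 501.7529 − 229.768634 = 271.984266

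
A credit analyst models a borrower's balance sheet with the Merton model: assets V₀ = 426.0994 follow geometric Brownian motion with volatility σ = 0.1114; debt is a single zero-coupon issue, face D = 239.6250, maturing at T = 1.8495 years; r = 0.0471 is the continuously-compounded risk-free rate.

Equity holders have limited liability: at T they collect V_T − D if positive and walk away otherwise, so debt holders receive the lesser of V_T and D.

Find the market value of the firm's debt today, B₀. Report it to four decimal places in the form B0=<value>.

d₁ = [ln(V₀/D) + (r + σ²/2)T] / (σ√T)
   = [ln(426.0994/239.6250) + (0.0471 + 0.5·0.1114²)·1.8495] / (0.1114·√1.8495)
   = [0.575597 + 0.098588] / 0.151500 = 4.450069
d₂ = d₁ − σ√T = 4.450069 − 0.151500 = 4.298569
N(d₁) = 0.999996,  N(d₂) = 0.999991,  e^(−rT) = 0.916575
E₀ = V₀·N(d₁) − D·e^(−rT)·N(d₂)
   = 426.0994·0.999996 − 239.6250·0.916575·0.999991 = 206.465189
B₀ = V₀ − E₀ = 426.0994 − 206.465189 = 219.634211

B0=219.6342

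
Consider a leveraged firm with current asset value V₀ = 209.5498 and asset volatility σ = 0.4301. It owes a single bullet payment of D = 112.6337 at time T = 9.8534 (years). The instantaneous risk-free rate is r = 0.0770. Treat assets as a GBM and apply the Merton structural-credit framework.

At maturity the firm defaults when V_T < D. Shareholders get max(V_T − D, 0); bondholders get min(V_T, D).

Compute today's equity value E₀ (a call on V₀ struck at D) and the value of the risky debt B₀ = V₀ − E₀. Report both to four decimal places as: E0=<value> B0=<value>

E0=166.6247 B0=42.9251

d₁ = [ln(V₀/D) + (r + σ²/2)T] / (σ√T)
   = [ln(209.5498/112.6337) + (0.0770 + 0.5·0.4301²)·9.8534] / (0.4301·√9.8534)
   = [0.620820 + 1.670082] / 1.350089 = 1.696853
d₂ = d₁ − σ√T = 1.696853 − 1.350089 = 0.346763
N(d₁) = 0.955138,  N(d₂) = 0.635615,  e^(−rT) = 0.468269
E₀ = V₀·N(d₁) − D·e^(−rT)·N(d₂)
   = 209.5498·0.955138 − 112.6337·0.468269·0.635615 = 166.624721
B₀ = V₀ − E₀ = 209.5498 − 166.624721 = 42.925079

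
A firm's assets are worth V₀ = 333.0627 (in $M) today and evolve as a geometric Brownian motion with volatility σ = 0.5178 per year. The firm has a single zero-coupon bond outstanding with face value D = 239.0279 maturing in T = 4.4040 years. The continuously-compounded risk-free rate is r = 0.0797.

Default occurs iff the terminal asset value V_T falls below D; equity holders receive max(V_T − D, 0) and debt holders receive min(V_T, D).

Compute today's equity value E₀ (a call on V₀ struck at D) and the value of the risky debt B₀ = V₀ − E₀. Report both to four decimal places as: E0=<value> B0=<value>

d₁ = [ln(V₀/D) + (r + σ²/2)T] / (σ√T)
   = [ln(333.0627/239.0279) + (0.0797 + 0.5·0.5178²)·4.4040] / (0.5178·√4.4040)
   = [0.331750 + 0.941392] / 1.086640 = 1.171632
d₂ = d₁ − σ√T = 1.171632 − 1.086640 = 0.084992
N(d₁) = 0.879328,  N(d₂) = 0.533866,  e^(−rT) = 0.703985
E₀ = V₀·N(d₁) − D·e^(−rT)·N(d₂)
   = 333.0627·0.879328 − 239.0279·0.703985·0.533866 = 203.036522
B₀ = V₀ − E₀ = 333.0627 − 203.036522 = 130.026178

E0=203.0365 B0=130.0262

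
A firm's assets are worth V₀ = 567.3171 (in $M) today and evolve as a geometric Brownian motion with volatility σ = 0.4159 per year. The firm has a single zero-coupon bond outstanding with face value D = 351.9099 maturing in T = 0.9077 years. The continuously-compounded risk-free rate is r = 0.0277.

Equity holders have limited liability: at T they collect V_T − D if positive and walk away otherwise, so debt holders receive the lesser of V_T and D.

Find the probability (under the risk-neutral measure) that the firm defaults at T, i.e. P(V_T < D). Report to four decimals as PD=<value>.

PD=0.1422

d₁ = [ln(V₀/D) + (r + σ²/2)T] / (σ√T)
   = [ln(567.3171/351.9099) + (0.0277 + 0.5·0.4159²)·0.9077] / (0.4159·√0.9077)
   = [0.477543 + 0.103647] / 0.396242 = 1.466757
d₂ = d₁ − σ√T = 1.466757 − 0.396242 = 1.070516
risk-neutral PD = N(−d₂) = N(-1.070516) = 0.142194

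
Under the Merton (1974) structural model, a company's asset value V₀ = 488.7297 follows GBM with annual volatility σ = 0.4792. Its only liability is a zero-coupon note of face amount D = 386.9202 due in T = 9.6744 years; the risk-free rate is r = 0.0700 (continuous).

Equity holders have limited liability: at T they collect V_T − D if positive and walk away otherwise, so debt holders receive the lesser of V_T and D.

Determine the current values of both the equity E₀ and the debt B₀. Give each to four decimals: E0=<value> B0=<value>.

d₁ = [ln(V₀/D) + (r + σ²/2)T] / (σ√T)
   = [ln(488.7297/386.9202) + (0.0700 + 0.5·0.4792²)·9.6744] / (0.4792·√9.6744)
   = [0.233591 + 1.787987] / 1.490489 = 1.356319
d₂ = d₁ − σ√T = 1.356319 − 1.490489 = -0.134171
N(d₁) = 0.912501,  N(d₂) = 0.446634,  e^(−rT) = 0.508033
E₀ = V₀·N(d₁) − D·e^(−rT)·N(d₂)
   = 488.7297·0.912501 − 386.9202·0.508033·0.446634 = 358.172283
B₀ = V₀ − E₀ = 488.7297 − 358.172283 = 130.557417

E0=358.1723 B0=130.5574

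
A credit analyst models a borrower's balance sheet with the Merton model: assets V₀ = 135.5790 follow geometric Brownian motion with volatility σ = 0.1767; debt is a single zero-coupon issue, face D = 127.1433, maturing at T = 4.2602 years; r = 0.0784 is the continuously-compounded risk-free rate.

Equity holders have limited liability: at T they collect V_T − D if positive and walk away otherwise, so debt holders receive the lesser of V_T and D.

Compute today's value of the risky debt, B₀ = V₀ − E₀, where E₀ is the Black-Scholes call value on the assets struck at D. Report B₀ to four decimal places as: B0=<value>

d₁ = [ln(V₀/D) + (r + σ²/2)T] / (σ√T)
   = [ln(135.5790/127.1433) + (0.0784 + 0.5·0.1767²)·4.2602] / (0.1767·√4.2602)
   = [0.064240 + 0.400508] / 0.364713 = 1.274281
d₂ = d₁ − σ√T = 1.274281 − 0.364713 = 0.909568
N(d₁) = 0.898718,  N(d₂) = 0.818475,  e^(−rT) = 0.716054
E₀ = V₀·N(d₁) − D·e^(−rT)·N(d₂)
   = 135.5790·0.898718 − 127.1433·0.716054·0.818475 = 47.332154
B₀ = V₀ − E₀ = 135.5790 − 47.332154 = 88.246846

B0=88.2468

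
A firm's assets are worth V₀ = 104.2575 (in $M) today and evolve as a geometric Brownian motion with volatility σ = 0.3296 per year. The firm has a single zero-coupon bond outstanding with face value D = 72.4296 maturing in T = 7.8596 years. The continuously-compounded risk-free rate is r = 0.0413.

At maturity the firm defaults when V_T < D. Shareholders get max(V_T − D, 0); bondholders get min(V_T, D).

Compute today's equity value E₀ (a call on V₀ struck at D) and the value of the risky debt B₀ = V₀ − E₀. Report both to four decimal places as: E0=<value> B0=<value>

d₁ = [ln(V₀/D) + (r + σ²/2)T] / (σ√T)
   = [ln(104.2575/72.4296) + (0.0413 + 0.5·0.3296²)·7.8596] / (0.3296·√7.8596)
   = [0.364249 + 0.751520] / 0.924033 = 1.207499
d₂ = d₁ − σ√T = 1.207499 − 0.924033 = 0.283466
N(d₁) = 0.886380,  N(d₂) = 0.611590,  e^(−rT) = 0.722815
E₀ = V₀·N(d₁) − D·e^(−rT)·N(d₂)
   = 104.2575·0.886380 − 72.4296·0.722815·0.611590 = 60.393039
B₀ = V₀ − E₀ = 104.2575 − 60.393039 = 43.864461

E0=60.3930 B0=43.8645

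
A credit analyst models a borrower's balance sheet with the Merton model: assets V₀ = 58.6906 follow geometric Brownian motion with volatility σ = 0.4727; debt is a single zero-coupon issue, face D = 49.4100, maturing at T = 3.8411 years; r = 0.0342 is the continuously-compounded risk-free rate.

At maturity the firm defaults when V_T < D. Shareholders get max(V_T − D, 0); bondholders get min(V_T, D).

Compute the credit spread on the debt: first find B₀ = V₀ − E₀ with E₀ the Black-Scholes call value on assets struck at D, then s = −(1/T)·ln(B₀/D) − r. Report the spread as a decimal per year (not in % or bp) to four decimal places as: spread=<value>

spread=0.0796

d₁ = [ln(V₀/D) + (r + σ²/2)T] / (σ√T)
   = [ln(58.6906/49.4100) + (0.0342 + 0.5·0.4727²)·3.8411] / (0.4727·√3.8411)
   = [0.172127 + 0.560503] / 0.926432 = 0.790809
d₂ = d₁ − σ√T = 0.790809 − 0.926432 = -0.135623
N(d₁) = 0.785472,  N(d₂) = 0.446060,  e^(−rT) = 0.876897
E₀ = V₀·N(d₁) − D·e^(−rT)·N(d₂)
   = 58.6906·0.785472 − 49.4100·0.876897·0.446060 = 26.773190
B₀ = V₀ − E₀ = 58.6906 − 26.773190 = 31.917410
spread = −(1/T)·ln(B₀/D) − r = −(1/3.8411)·ln(31.917410/49.4100) − 0.0342 = 0.07956981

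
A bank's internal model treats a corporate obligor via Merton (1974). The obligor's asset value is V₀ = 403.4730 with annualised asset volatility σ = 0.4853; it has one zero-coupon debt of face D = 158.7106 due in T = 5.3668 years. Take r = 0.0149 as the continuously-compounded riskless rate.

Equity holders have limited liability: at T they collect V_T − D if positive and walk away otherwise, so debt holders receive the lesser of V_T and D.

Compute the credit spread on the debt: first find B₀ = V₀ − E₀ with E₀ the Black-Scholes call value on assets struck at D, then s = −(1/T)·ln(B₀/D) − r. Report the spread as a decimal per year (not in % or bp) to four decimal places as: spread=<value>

spread=0.0347

d₁ = [ln(V₀/D) + (r + σ²/2)T] / (σ√T)
   = [ln(403.4730/158.7106) + (0.0149 + 0.5·0.4853²)·5.3668] / (0.4853·√5.3668)
   = [0.933027 + 0.711949] / 1.124263 = 1.463159
d₂ = d₁ − σ√T = 1.463159 − 1.124263 = 0.338896
N(d₁) = 0.928288,  N(d₂) = 0.632656,  e^(−rT) = 0.923148
E₀ = V₀·N(d₁) − D·e^(−rT)·N(d₂)
   = 403.4730·0.928288 − 158.7106·0.923148·0.632656 = 281.846585
B₀ = V₀ − E₀ = 403.4730 − 281.846585 = 121.626415
spread = −(1/T)·ln(B₀/D) − r = −(1/5.3668)·ln(121.626415/158.7106) − 0.0149 = 0.03468788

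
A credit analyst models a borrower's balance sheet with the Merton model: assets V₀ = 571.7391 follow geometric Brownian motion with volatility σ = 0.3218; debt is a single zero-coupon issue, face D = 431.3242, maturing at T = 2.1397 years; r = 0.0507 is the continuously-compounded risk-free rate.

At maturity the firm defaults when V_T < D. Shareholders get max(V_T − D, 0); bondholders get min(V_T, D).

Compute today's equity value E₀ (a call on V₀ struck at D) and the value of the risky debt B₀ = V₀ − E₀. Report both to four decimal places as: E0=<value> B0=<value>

d₁ = [ln(V₀/D) + (r + σ²/2)T] / (σ√T)
   = [ln(571.7391/431.3242) + (0.0507 + 0.5·0.3218²)·2.1397] / (0.3218·√2.1397)
   = [0.281823 + 0.219271] / 0.470720 = 1.064527
d₂ = d₁ − σ√T = 1.064527 − 0.470720 = 0.593808
N(d₁) = 0.856455,  N(d₂) = 0.723680,  e^(−rT) = 0.897194
E₀ = V₀·N(d₁) − D·e^(−rT)·N(d₂)
   = 571.7391·0.856455 − 431.3242·0.897194·0.723680 = 209.618147
B₀ = V₀ − E₀ = 571.7391 − 209.618147 = 362.120953

E0=209.6181 B0=362.1210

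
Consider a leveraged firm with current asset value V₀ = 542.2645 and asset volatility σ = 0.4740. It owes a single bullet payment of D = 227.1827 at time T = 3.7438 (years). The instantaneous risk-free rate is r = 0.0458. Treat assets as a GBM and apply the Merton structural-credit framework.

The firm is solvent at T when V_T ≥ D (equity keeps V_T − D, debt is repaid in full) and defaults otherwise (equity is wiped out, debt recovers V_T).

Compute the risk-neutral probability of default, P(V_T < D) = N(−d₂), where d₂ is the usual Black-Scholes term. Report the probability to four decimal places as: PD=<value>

PD=0.2492

d₁ = [ln(V₀/D) + (r + σ²/2)T] / (σ√T)
   = [ln(542.2645/227.1827) + (0.0458 + 0.5·0.4740²)·3.7438] / (0.4740·√3.7438)
   = [0.869999 + 0.592037] / 0.917138 = 1.594129
d₂ = d₁ − σ√T = 1.594129 − 0.917138 = 0.676991
risk-neutral PD = N(−d₂) = N(-0.676991) = 0.249206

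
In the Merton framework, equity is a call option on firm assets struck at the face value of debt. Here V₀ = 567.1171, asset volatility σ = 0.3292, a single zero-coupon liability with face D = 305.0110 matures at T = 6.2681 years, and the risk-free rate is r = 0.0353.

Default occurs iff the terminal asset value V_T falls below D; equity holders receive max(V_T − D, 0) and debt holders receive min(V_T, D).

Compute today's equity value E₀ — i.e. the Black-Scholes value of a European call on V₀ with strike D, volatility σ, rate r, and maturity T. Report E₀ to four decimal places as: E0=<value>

E0=345.9190

d₁ = [ln(V₀/D) + (r + σ²/2)T] / (σ√T)
   = [ln(567.1171/305.0110) + (0.0353 + 0.5·0.3292²)·6.2681] / (0.3292·√6.2681)
   = [0.620218 + 0.560909] / 0.824191 = 1.433075
d₂ = d₁ − σ√T = 1.433075 − 0.824191 = 0.608884
N(d₁) = 0.924082,  N(d₂) = 0.728699,  e^(−rT) = 0.801505
E₀ = V₀·N(d₁) − D·e^(−rT)·N(d₂)
   = 567.1171·0.924082 − 305.0110·0.801505·0.728699 = 345.918998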